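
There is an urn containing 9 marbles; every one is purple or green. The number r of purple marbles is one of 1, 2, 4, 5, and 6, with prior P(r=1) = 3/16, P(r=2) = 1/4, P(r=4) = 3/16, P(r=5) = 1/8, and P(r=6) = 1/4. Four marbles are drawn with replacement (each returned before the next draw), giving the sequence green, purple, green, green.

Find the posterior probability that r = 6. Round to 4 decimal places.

For each hypothesis, P(data | H) works out to: P(data | r = 1) = (8/9)(1/9)(8/9)(8/9) = 0.078037; P(data | r = 2) = (7/9)(2/9)(7/9)(7/9) = 0.10456; P(data | r = 4) = (5/9)(4/9)(5/9)(5/9) = 0.076208; P(data | r = 5) = (4/9)(5/9)(4/9)(4/9) = 0.048773; P(data | r = 6) = (3/9)(6/9)(3/9)(3/9) = 0.024691.
Weighting by the prior gives 3/16 · 0.078037 = 0.014632, 1/4 · 0.10456 = 0.026139, 3/16 · 0.076208 = 0.014289, 1/8 · 0.048773 = 0.0060966, 1/4 · 0.024691 = 0.0061728; with total 0.06733.
So P(r = 6 | data) = (0.0061728) / (0.06733) = 0.091681.

0.0917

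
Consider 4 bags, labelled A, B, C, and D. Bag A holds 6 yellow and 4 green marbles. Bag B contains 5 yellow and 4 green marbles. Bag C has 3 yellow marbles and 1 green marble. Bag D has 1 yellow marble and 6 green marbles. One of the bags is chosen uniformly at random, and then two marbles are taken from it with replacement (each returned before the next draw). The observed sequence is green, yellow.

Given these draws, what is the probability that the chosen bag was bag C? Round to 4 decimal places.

0.2353

For each hypothesis, P(data | H) works out to: P(data | bag A) = (4/10)(6/10) = 0.24; P(data | bag B) = (4/9)(5/9) = 0.24691; P(data | bag C) = (1/4)(3/4) = 0.1875; P(data | bag D) = (6/7)(1/7) = 0.12245.
Weighting by the prior gives 1/4 · 0.24 = 0.06, 1/4 · 0.24691 = 0.061728, 1/4 · 0.1875 = 0.046875, 1/4 · 0.12245 = 0.030612; these sum to 0.19922.
Therefore the posterior P(bag C | data) = (0.046875) / (0.19922) = 0.2353.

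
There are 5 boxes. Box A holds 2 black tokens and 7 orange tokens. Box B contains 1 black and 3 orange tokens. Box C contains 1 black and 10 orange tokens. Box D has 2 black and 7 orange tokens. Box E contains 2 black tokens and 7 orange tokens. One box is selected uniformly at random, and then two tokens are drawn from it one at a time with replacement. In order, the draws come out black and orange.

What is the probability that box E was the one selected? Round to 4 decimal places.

The likelihood of the observed sequence under each hypothesis: P(data | box A) = (2/9)(7/9) = 0.17284; P(data | box B) = (1/4)(3/4) = 0.1875; P(data | box C) = (1/11)(10/11) = 0.082645; P(data | box D) = (2/9)(7/9) = 0.17284; P(data | box E) = (2/9)(7/9) = 0.17284.
Weighting by the prior gives 1/5 · 0.17284 = 0.034568, 1/5 · 0.1875 = 0.0375, 1/5 · 0.082645 = 0.016529, 1/5 · 0.17284 = 0.034568, 1/5 · 0.17284 = 0.034568; with total 0.15773.
Therefore the posterior P(box E | data) = (0.034568) / (0.15773) = 0.21916.

0.2192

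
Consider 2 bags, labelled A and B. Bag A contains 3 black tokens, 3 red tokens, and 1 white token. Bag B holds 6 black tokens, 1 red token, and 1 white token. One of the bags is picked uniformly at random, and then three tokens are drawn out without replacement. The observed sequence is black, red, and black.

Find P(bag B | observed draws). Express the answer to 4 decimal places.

Under each hypothesis, the probability of the observed sequence is: P(data | bag A) = (3/7)(3/6)(2/5) = 3/35; P(data | bag B) = (6/8)(1/7)(5/6) = 5/56.
Multiplying each by its prior: 1/2 · 3/35 = 3/70, 1/2 · 5/56 = 5/112; these sum to 7/80.
Hence P(bag B | data) = (5/112) / (7/80) = 25/49.

0.5102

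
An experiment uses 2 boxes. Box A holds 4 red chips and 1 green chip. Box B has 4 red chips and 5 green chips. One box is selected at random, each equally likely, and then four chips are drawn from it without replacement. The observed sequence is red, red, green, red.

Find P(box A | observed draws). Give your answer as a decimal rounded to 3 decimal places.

0.834

For each hypothesis, P(data | H) works out to: P(data | box A) = (4/5)(3/4)(1/3)(2/2) = 0.2; P(data | box B) = (4/9)(3/8)(5/7)(2/6) = 0.039683.
Multiplying each by its prior: 1/2 · 0.2 = 0.1, 1/2 · 0.039683 = 0.019841; these sum to 0.11984.
So P(box A | data) = (0.1) / (0.11984) = 0.83444.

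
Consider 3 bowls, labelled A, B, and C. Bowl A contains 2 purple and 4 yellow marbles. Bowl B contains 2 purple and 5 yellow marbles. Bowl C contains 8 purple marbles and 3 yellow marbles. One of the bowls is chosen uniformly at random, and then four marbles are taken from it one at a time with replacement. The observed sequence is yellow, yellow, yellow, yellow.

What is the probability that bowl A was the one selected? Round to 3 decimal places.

Compute the likelihood of the observed sequence for each case: P(data | bowl A) = (4/6)(4/6)(4/6)(4/6) = 0.19753; P(data | bowl B) = (5/7)(5/7)(5/7)(5/7) = 0.26031; P(data | bowl C) = (3/11)(3/11)(3/11)(3/11) = 0.0055324.
Weighting by the prior gives 1/3 · 0.19753 = 0.065844, 1/3 · 0.26031 = 0.086769, 1/3 · 0.0055324 = 0.0018441; summing to 0.15446.
Hence P(bowl A | data) = (0.065844) / (0.15446) = 0.42629.

0.426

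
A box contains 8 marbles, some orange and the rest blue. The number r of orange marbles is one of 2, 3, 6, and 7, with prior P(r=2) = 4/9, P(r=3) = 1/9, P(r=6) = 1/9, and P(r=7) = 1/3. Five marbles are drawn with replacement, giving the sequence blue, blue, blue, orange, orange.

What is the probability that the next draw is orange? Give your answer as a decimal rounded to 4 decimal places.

Under each hypothesis, the probability of the observed sequence is: P(data | r = 2) = (6/8)(6/8)(6/8)(2/8)(2/8) = 0.026367; P(data | r = 3) = (5/8)(5/8)(5/8)(3/8)(3/8) = 0.034332; P(data | r = 6) = (2/8)(2/8)(2/8)(6/8)(6/8) = 0.0087891; P(data | r = 7) = (1/8)(1/8)(1/8)(7/8)(7/8) = 0.0014954.
Multiplying each by its prior: 4/9 · 0.026367 = 0.011719, 1/9 · 0.034332 = 0.0038147, 1/9 · 0.0087891 = 0.00097656, 1/3 · 0.0014954 = 0.00049845; with total 0.017008.
Dividing through by the total gives posterior P(r = 2 | data) = 0.689, P(r = 3 | data) = 0.22428, P(r = 6 | data) = 0.057416, P(r = 7 | data) = 0.029306.
The predictive probability is P(orange next | data) = (1/4)(0.689) + (3/8)(0.22428) + (3/4)(0.057416) + (7/8)(0.029306) = 0.32506.

0.3251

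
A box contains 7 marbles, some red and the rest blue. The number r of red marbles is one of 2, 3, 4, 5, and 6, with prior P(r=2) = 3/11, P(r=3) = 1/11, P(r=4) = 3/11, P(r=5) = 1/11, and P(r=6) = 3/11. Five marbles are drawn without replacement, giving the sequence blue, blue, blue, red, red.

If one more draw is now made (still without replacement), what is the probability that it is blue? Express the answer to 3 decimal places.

The likelihood of the observed sequence under each hypothesis: P(data | r = 2) = (5/7)(4/6)(3/5)(2/4)(1/3) = 1/21; P(data | r = 3) = (4/7)(3/6)(2/5)(3/4)(2/3) = 2/35; P(data | r = 4) = (3/7)(2/6)(1/5)(4/4)(3/3) = 1/35; P(data | r = 5) = (2/7)(1/6)(0/5) = 0; P(data | r = 6) = (1/7)(0/6) = 0.
Weighting by the prior gives 3/11 · 1/21 = 1/77, 1/11 · 2/35 = 2/385, 3/11 · 1/35 = 3/385, 1/11 · 0 = 0, 3/11 · 0 = 0; with total 2/77.
Dividing through by the total gives posterior P(r = 2 | data) = 1/2, P(r = 3 | data) = 1/5, P(r = 4 | data) = 3/10, P(r = 5 | data) = 0, P(r = 6 | data) = 0.
Averaging over the posterior, P(blue next | data) = (1)(1/2) + (1/2)(1/5) + (0)(3/10) = 3/5.

0.600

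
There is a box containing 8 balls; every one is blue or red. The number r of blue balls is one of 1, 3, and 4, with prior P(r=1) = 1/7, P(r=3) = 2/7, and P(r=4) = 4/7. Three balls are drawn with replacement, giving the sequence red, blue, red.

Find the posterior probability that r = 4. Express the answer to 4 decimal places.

0.5626

The likelihood of the observed sequence under each hypothesis: P(data | r = 1) = (7/8)(1/8)(7/8) = 0.095703; P(data | r = 3) = (5/8)(3/8)(5/8) = 0.14648; P(data | r = 4) = (4/8)(4/8)(4/8) = 0.125.
Weighting by the prior gives 1/7 · 0.095703 = 0.013672, 2/7 · 0.14648 = 0.041853, 4/7 · 0.125 = 0.071429; these sum to 0.12695.
So P(r = 4 | data) = (0.071429) / (0.12695) = 0.56264.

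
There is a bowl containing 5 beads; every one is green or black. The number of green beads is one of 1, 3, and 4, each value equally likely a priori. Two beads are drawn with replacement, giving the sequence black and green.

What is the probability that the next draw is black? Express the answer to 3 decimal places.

For each hypothesis, P(data | H) works out to: P(data | r = 1) = (4/5)(1/5) = 4/25; P(data | r = 3) = (2/5)(3/5) = 6/25; P(data | r = 4) = (1/5)(4/5) = 4/25.
Multiplying each by its prior: 1/3 · 4/25 = 4/75, 1/3 · 6/25 = 2/25, 1/3 · 4/25 = 4/75; summing to 14/75.
Dividing through by the total gives posterior P(r = 1 | data) = 2/7, P(r = 3 | data) = 3/7, P(r = 4 | data) = 2/7.
So P(black next | data) = Σ P(black next | H) P(H | data) = (4/5)(2/7) + (2/5)(3/7) + (1/5)(2/7) = 16/35.

0.457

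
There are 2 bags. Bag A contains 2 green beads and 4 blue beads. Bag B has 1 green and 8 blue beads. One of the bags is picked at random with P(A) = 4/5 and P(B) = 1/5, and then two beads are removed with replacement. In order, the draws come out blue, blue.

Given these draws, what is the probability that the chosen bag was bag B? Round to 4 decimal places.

For each hypothesis, P(data | H) works out to: P(data | bag A) = (4/6)(4/6) = 4/9; P(data | bag B) = (8/9)(8/9) = 64/81.
Weighting by the prior gives 4/5 · 4/9 = 16/45, 1/5 · 64/81 = 64/405; these sum to 208/405.
By Bayes' rule, P(bag B | data) = (64/405) / (208/405) = 4/13.

0.3077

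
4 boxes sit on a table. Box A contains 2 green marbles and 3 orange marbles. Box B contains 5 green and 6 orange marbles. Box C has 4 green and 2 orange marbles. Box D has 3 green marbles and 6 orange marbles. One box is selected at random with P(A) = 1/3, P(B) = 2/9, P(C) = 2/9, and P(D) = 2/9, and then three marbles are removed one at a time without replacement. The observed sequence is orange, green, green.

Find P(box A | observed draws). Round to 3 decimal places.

0.276

Under each hypothesis, the probability of the observed sequence is: P(data | box A) = (3/5)(2/4)(1/3) = 0.1; P(data | box B) = (6/11)(5/10)(4/9) = 0.12121; P(data | box C) = (2/6)(4/5)(3/4) = 0.2; P(data | box D) = (6/9)(3/8)(2/7) = 0.071429.
The prior-weighted likelihoods are 1/3 · 0.1 = 0.033333, 2/9 · 0.12121 = 0.026936, 2/9 · 0.2 = 0.044444, 2/9 · 0.071429 = 0.015873; summing to 0.12059.
Therefore the posterior P(box A | data) = (0.033333) / (0.12059) = 0.27643.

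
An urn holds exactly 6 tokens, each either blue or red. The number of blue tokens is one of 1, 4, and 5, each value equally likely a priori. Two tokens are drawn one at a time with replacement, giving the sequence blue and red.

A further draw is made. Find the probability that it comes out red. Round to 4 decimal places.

For each hypothesis, P(data | H) works out to: P(data | r = 1) = (1/6)(5/6) = 5/36; P(data | r = 4) = (4/6)(2/6) = 2/9; P(data | r = 5) = (5/6)(1/6) = 5/36.
The prior-weighted likelihoods are 1/3 · 5/36 = 5/108, 1/3 · 2/9 = 2/27, 1/3 · 5/36 = 5/108; summing to 1/6.
Normalising, the posterior is P(r = 1 | data) = 5/18, P(r = 4 | data) = 4/9, P(r = 5 | data) = 5/18.
So P(red next | data) = Σ P(red next | H) P(H | data) = (5/6)(5/18) + (1/3)(4/9) + (1/6)(5/18) = 23/54.

0.4259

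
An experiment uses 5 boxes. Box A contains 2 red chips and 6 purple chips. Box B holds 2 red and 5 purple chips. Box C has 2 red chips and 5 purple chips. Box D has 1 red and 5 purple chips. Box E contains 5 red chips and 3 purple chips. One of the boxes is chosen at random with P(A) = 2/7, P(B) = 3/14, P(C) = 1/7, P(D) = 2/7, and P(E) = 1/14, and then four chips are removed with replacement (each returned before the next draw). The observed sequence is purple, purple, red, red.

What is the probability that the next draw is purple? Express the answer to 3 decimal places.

Compute the likelihood of the observed sequence for each case: P(data | box A) = (6/8)(6/8)(2/8)(2/8) = 0.035156; P(data | box B) = (5/7)(5/7)(2/7)(2/7) = 0.041649; P(data | box C) = (5/7)(5/7)(2/7)(2/7) = 0.041649; P(data | box D) = (5/6)(5/6)(1/6)(1/6) = 0.01929; P(data | box E) = (3/8)(3/8)(5/8)(5/8) = 0.054932.
Weighting by the prior gives 2/7 · 0.035156 = 0.010045, 3/14 · 0.041649 = 0.0089249, 1/7 · 0.041649 = 0.0059499, 2/7 · 0.01929 = 0.0055115, 1/14 · 0.054932 = 0.0039237; summing to 0.034355.
Dividing through by the total gives posterior P(box A | data) = 0.29238, P(box B | data) = 0.25979, P(box C | data) = 0.17319, P(box D | data) = 0.16043, P(box E | data) = 0.11421.
So P(purple next | data) = Σ P(purple next | H) P(H | data) = (3/4)(0.29238) + (5/7)(0.25979) + (5/7)(0.17319) + (5/6)(0.16043) + (3/8)(0.11421) = 0.70508.

0.705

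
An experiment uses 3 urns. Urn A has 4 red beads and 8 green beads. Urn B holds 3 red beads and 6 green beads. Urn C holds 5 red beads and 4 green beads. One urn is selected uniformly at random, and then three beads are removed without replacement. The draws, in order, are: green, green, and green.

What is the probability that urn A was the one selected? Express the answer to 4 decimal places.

0.4712

Compute the likelihood of the observed sequence for each case: P(data | urn A) = (8/12)(7/11)(6/10) = 0.25455; P(data | urn B) = (6/9)(5/8)(4/7) = 0.2381; P(data | urn C) = (4/9)(3/8)(2/7) = 0.047619.
Weighting by the prior gives 1/3 · 0.25455 = 0.084848, 1/3 · 0.2381 = 0.079365, 1/3 · 0.047619 = 0.015873; summing to 0.18009.
Therefore the posterior P(urn A | data) = (0.084848) / (0.18009) = 0.47115.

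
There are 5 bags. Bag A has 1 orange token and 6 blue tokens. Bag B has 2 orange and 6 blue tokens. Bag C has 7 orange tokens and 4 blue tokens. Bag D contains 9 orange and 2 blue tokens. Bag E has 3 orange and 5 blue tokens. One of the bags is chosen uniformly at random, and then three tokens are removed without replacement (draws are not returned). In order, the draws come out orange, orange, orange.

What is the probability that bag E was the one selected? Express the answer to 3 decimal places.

0.024

For each hypothesis, P(data | H) works out to: P(data | bag A) = (1/7)(0/6) = 0; P(data | bag B) = (2/8)(1/7)(0/6) = 0; P(data | bag C) = (7/11)(6/10)(5/9) = 0.21212; P(data | bag D) = (9/11)(8/10)(7/9) = 0.50909; P(data | bag E) = (3/8)(2/7)(1/6) = 0.017857.
Multiplying each by its prior: 1/5 · 0 = 0, 1/5 · 0 = 0, 1/5 · 0.21212 = 0.042424, 1/5 · 0.50909 = 0.10182, 1/5 · 0.017857 = 0.0035714; these sum to 0.14781.
So P(bag E | data) = (0.0035714) / (0.14781) = 0.024162.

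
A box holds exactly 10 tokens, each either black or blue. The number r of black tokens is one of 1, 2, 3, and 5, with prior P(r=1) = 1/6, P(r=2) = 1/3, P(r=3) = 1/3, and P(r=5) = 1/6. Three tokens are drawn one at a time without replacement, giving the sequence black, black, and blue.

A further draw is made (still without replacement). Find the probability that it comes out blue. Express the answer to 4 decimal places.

For each hypothesis, P(data | H) works out to: P(data | r = 1) = (1/10)(0/9) = 0; P(data | r = 2) = (2/10)(1/9)(8/8) = 1/45; P(data | r = 3) = (3/10)(2/9)(7/8) = 7/120; P(data | r = 5) = (5/10)(4/9)(5/8) = 5/36.
Weighting by the prior gives 1/6 · 0 = 0, 1/3 · 1/45 = 1/135, 1/3 · 7/120 = 7/360, 1/6 · 5/36 = 5/216; with total 1/20.
Dividing through by the total gives posterior P(r = 1 | data) = 0, P(r = 2 | data) = 4/27, P(r = 3 | data) = 7/18, P(r = 5 | data) = 25/54.
Averaging over the posterior, P(blue next | data) = (1)(4/27) + (6/7)(7/18) + (4/7)(25/54) = 47/63.

0.7460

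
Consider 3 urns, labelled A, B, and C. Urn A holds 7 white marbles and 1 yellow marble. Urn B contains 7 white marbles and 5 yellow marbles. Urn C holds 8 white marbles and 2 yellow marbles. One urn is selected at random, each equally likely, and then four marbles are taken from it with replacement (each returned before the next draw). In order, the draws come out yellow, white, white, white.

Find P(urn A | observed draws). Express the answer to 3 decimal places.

0.311

The likelihood of the observed sequence under each hypothesis: P(data | urn A) = (1/8)(7/8)(7/8)(7/8) = 0.08374; P(data | urn B) = (5/12)(7/12)(7/12)(7/12) = 0.082706; P(data | urn C) = (2/10)(8/10)(8/10)(8/10) = 0.1024.
Multiplying each by its prior: 1/3 · 0.08374 = 0.027913, 1/3 · 0.082706 = 0.027569, 1/3 · 0.1024 = 0.034133; summing to 0.089616.
So P(urn A | data) = (0.027913) / (0.089616) = 0.31148.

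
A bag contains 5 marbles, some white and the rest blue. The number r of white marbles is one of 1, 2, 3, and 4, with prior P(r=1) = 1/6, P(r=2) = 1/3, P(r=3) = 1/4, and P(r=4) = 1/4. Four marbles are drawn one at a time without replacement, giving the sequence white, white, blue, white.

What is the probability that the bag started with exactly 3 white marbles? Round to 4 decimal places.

0.3333

The likelihood of the observed sequence under each hypothesis: P(data | r = 1) = (1/5)(0/4) = 0; P(data | r = 2) = (2/5)(1/4)(3/3)(0/2) = 0; P(data | r = 3) = (3/5)(2/4)(2/3)(1/2) = 1/10; P(data | r = 4) = (4/5)(3/4)(1/3)(2/2) = 1/5.
Weighting by the prior gives 1/6 · 0 = 0, 1/3 · 0 = 0, 1/4 · 1/10 = 1/40, 1/4 · 1/5 = 1/20; summing to 3/40.
So P(r = 3 | data) = (1/40) / (3/40) = 1/3.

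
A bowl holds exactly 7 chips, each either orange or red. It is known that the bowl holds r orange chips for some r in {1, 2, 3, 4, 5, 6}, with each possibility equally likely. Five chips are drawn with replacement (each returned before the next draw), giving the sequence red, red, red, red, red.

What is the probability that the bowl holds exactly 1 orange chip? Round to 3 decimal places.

Compute the likelihood of the observed sequence for each case: P(data | r = 1) = (6/7)(6/7)(6/7)(6/7)(6/7) = 0.46266; P(data | r = 2) = (5/7)(5/7)(5/7)(5/7)(5/7) = 0.18593; P(data | r = 3) = (4/7)(4/7)(4/7)(4/7)(4/7) = 0.060927; P(data | r = 4) = (3/7)(3/7)(3/7)(3/7)(3/7) = 0.014458; P(data | r = 5) = (2/7)(2/7)(2/7)(2/7)(2/7) = 0.001904; P(data | r = 6) = (1/7)(1/7)(1/7)(1/7)(1/7) = 5.9499e-05.
Multiplying each by its prior: 1/6 · 0.46266 = 0.077111, 1/6 · 0.18593 = 0.030989, 1/6 · 0.060927 = 0.010154, 1/6 · 0.014458 = 0.0024097, 1/6 · 0.001904 = 0.00031733, 1/6 · 5.9499e-05 = 9.9165e-06; these sum to 0.12099.
Hence P(r = 1 | data) = (0.077111) / (0.12099) = 0.63732.

0.637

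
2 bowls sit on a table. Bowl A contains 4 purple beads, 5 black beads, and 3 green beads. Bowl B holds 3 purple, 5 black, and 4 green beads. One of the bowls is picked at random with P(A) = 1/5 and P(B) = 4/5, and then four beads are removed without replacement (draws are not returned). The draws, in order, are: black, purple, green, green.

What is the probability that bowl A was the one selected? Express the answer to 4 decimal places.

0.1429

For each hypothesis, P(data | H) works out to: P(data | bowl A) = (5/12)(4/11)(3/10)(2/9) = 1/99; P(data | bowl B) = (5/12)(3/11)(4/10)(3/9) = 1/66.
The prior-weighted likelihoods are 1/5 · 1/99 = 1/495, 4/5 · 1/66 = 2/165; these sum to 7/495.
Therefore the posterior P(bowl A | data) = (1/495) / (7/495) = 1/7.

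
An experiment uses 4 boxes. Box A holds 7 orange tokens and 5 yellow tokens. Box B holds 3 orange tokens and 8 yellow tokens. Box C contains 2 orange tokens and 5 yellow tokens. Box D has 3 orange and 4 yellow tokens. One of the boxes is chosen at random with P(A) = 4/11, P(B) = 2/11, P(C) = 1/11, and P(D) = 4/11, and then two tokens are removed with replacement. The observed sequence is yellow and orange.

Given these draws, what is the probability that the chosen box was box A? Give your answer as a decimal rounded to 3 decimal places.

For each hypothesis, P(data | H) works out to: P(data | box A) = (5/12)(7/12) = 0.24306; P(data | box B) = (8/11)(3/11) = 0.19835; P(data | box C) = (5/7)(2/7) = 0.20408; P(data | box D) = (4/7)(3/7) = 0.2449.
Weighting by the prior gives 4/11 · 0.24306 = 0.088384, 2/11 · 0.19835 = 0.036063, 1/11 · 0.20408 = 0.018553, 4/11 · 0.2449 = 0.089054; these sum to 0.23205.
Therefore the posterior P(box A | data) = (0.088384) / (0.23205) = 0.38088.

0.381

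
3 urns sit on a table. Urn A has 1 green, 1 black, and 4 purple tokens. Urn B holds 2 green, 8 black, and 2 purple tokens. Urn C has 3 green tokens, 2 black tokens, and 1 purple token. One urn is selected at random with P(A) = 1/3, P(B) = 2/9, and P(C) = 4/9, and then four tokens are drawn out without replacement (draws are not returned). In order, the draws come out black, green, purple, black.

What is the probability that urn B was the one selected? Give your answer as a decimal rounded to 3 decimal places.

Under each hypothesis, the probability of the observed sequence is: P(data | urn A) = (1/6)(1/5)(4/4)(0/3) = 0; P(data | urn B) = (8/12)(2/11)(2/10)(7/9) = 0.018855; P(data | urn C) = (2/6)(3/5)(1/4)(1/3) = 0.016667.
The prior-weighted likelihoods are 1/3 · 0 = 0, 2/9 · 0.018855 = 0.00419, 4/9 · 0.016667 = 0.0074074; summing to 0.011597.
Therefore the posterior P(urn B | data) = (0.00419) / (0.011597) = 0.36129.

0.361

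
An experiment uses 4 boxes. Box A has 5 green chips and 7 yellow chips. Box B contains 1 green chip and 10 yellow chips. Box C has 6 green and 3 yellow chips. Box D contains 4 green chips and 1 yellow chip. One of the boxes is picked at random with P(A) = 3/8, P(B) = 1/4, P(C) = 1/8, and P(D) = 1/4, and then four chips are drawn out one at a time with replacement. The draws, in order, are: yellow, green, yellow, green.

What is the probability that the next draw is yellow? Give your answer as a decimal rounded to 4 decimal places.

0.4889

The likelihood of the observed sequence under each hypothesis: P(data | box A) = (7/12)(5/12)(7/12)(5/12) = 0.059076; P(data | box B) = (10/11)(1/11)(10/11)(1/11) = 0.0068301; P(data | box C) = (3/9)(6/9)(3/9)(6/9) = 0.049383; P(data | box D) = (1/5)(4/5)(1/5)(4/5) = 0.0256.
Multiplying each by its prior: 3/8 · 0.059076 = 0.022154, 1/4 · 0.0068301 = 0.0017075, 1/8 · 0.049383 = 0.0061728, 1/4 · 0.0256 = 0.0064; with total 0.036434.
Dividing through by the total gives posterior P(box A | data) = 0.60805, P(box B | data) = 0.046867, P(box C | data) = 0.16943, P(box D | data) = 0.17566.
Averaging over the posterior, P(yellow next | data) = (7/12)(0.60805) + (10/11)(0.046867) + (1/3)(0.16943) + (1/5)(0.17566) = 0.48891.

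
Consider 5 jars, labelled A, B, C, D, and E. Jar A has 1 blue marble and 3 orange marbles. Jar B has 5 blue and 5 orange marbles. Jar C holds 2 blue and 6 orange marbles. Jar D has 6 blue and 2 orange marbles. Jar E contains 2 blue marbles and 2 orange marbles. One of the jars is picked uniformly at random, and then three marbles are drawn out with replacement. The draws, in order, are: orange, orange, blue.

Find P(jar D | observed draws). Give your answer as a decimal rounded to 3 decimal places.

Under each hypothesis, the probability of the observed sequence is: P(data | jar A) = (3/4)(3/4)(1/4) = 9/64; P(data | jar B) = (5/10)(5/10)(5/10) = 1/8; P(data | jar C) = (6/8)(6/8)(2/8) = 9/64; P(data | jar D) = (2/8)(2/8)(6/8) = 3/64; P(data | jar E) = (2/4)(2/4)(2/4) = 1/8.
Multiplying each by its prior: 1/5 · 9/64 = 9/320, 1/5 · 1/8 = 1/40, 1/5 · 9/64 = 9/320, 1/5 · 3/64 = 3/320, 1/5 · 1/8 = 1/40; with total 37/320.
Therefore the posterior P(jar D | data) = (3/320) / (37/320) = 3/37.

0.081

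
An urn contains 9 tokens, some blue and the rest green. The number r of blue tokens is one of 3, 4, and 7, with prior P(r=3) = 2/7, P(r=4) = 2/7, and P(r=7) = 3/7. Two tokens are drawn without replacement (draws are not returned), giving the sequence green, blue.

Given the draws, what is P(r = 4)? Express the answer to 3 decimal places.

0.339

For each hypothesis, P(data | H) works out to: P(data | r = 3) = (6/9)(3/8) = 1/4; P(data | r = 4) = (5/9)(4/8) = 5/18; P(data | r = 7) = (2/9)(7/8) = 7/36.
The prior-weighted likelihoods are 2/7 · 1/4 = 1/14, 2/7 · 5/18 = 5/63, 3/7 · 7/36 = 1/12; summing to 59/252.
So P(r = 4 | data) = (5/63) / (59/252) = 20/59.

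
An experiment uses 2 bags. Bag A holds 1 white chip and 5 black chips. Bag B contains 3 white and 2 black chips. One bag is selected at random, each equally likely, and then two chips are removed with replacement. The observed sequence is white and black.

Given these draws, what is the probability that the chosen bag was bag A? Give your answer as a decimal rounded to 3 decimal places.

Under each hypothesis, the probability of the observed sequence is: P(data | bag A) = (1/6)(5/6) = 0.13889; P(data | bag B) = (3/5)(2/5) = 0.24.
The prior-weighted likelihoods are 1/2 · 0.13889 = 0.069444, 1/2 · 0.24 = 0.12; with total 0.18944.
So P(bag A | data) = (0.069444) / (0.18944) = 0.36657.

0.367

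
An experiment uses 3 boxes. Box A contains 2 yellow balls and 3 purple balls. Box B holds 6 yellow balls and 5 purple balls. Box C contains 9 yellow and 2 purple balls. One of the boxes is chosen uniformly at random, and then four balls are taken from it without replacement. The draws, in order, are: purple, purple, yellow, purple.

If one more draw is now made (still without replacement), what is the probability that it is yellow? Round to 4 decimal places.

0.9107

For each hypothesis, P(data | H) works out to: P(data | box A) = (3/5)(2/4)(2/3)(1/2) = 1/10; P(data | box B) = (5/11)(4/10)(6/9)(3/8) = 1/22; P(data | box C) = (2/11)(1/10)(9/9)(0/8) = 0.
The prior-weighted likelihoods are 1/3 · 1/10 = 1/30, 1/3 · 1/22 = 1/66, 1/3 · 0 = 0; these sum to 8/165.
The posterior is then P(box A | data) = 11/16, P(box B | data) = 5/16, P(box C | data) = 0.
So P(yellow next | data) = Σ P(yellow next | H) P(H | data) = (1)(11/16) + (5/7)(5/16) = 51/56.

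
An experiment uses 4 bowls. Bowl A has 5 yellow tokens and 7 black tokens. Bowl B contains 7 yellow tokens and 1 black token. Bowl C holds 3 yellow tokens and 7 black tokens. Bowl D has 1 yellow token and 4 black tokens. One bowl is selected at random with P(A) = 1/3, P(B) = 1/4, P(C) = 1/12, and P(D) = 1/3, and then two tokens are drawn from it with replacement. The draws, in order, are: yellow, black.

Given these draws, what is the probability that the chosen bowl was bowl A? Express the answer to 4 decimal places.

0.4521

Under each hypothesis, the probability of the observed sequence is: P(data | bowl A) = (5/12)(7/12) = 0.24306; P(data | bowl B) = (7/8)(1/8) = 0.10938; P(data | bowl C) = (3/10)(7/10) = 0.21; P(data | bowl D) = (1/5)(4/5) = 0.16.
The prior-weighted likelihoods are 1/3 · 0.24306 = 0.081019, 1/4 · 0.10938 = 0.027344, 1/12 · 0.21 = 0.0175, 1/3 · 0.16 = 0.053333; with total 0.1792.
Therefore the posterior P(bowl A | data) = (0.081019) / (0.1792) = 0.45212.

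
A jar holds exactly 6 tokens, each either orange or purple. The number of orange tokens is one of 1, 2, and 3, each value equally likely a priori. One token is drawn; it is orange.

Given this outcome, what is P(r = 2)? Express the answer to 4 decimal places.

Compute the likelihood of this draw for each case: P(data | r = 1) = (1/6) = 1/6; P(data | r = 2) = (2/6) = 1/3; P(data | r = 3) = (3/6) = 1/2.
The prior-weighted likelihoods are 1/3 · 1/6 = 1/18, 1/3 · 1/3 = 1/9, 1/3 · 1/2 = 1/6; summing to 1/3.
Therefore the posterior P(r = 2 | data) = (1/9) / (1/3) = 1/3.

0.3333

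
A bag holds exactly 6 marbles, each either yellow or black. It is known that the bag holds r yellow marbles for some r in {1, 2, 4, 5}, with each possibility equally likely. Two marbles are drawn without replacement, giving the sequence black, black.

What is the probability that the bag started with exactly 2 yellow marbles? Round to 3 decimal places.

The likelihood of the observed sequence under each hypothesis: P(data | r = 1) = (5/6)(4/5) = 2/3; P(data | r = 2) = (4/6)(3/5) = 2/5; P(data | r = 4) = (2/6)(1/5) = 1/15; P(data | r = 5) = (1/6)(0/5) = 0.
The prior-weighted likelihoods are 1/4 · 2/3 = 1/6, 1/4 · 2/5 = 1/10, 1/4 · 1/15 = 1/60, 1/4 · 0 = 0; these sum to 17/60.
So P(r = 2 | data) = (1/10) / (17/60) = 6/17.

0.353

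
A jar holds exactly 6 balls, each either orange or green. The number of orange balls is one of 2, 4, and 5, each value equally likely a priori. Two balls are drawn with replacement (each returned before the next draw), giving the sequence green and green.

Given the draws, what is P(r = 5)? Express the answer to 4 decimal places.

The likelihood of the observed sequence under each hypothesis: P(data | r = 2) = (4/6)(4/6) = 4/9; P(data | r = 4) = (2/6)(2/6) = 1/9; P(data | r = 5) = (1/6)(1/6) = 1/36.
Weighting by the prior gives 1/3 · 4/9 = 4/27, 1/3 · 1/9 = 1/27, 1/3 · 1/36 = 1/108; these sum to 7/36.
Hence P(r = 5 | data) = (1/108) / (7/36) = 1/21.

0.0476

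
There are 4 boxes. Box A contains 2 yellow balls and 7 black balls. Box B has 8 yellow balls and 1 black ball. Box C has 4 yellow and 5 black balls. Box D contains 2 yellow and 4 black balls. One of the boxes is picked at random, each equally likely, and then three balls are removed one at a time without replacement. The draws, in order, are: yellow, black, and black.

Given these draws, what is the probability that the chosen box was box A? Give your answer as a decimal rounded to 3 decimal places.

0.317

The likelihood of the observed sequence under each hypothesis: P(data | box A) = (2/9)(7/8)(6/7) = 0.16667; P(data | box B) = (8/9)(1/8)(0/7) = 0; P(data | box C) = (4/9)(5/8)(4/7) = 0.15873; P(data | box D) = (2/6)(4/5)(3/4) = 0.2.
The prior-weighted likelihoods are 1/4 · 0.16667 = 0.041667, 1/4 · 0 = 0, 1/4 · 0.15873 = 0.039683, 1/4 · 0.2 = 0.05; with total 0.13135.
So P(box A | data) = (0.041667) / (0.13135) = 0.31722.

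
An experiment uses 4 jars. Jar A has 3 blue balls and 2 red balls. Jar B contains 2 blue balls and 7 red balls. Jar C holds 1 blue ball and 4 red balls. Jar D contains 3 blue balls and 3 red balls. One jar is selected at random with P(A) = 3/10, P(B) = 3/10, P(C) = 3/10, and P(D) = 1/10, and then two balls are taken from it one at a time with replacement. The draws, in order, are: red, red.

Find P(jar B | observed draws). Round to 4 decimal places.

0.4065

For each hypothesis, P(data | H) works out to: P(data | jar A) = (2/5)(2/5) = 0.16; P(data | jar B) = (7/9)(7/9) = 0.60494; P(data | jar C) = (4/5)(4/5) = 0.64; P(data | jar D) = (3/6)(3/6) = 0.25.
Weighting by the prior gives 3/10 · 0.16 = 0.048, 3/10 · 0.60494 = 0.18148, 3/10 · 0.64 = 0.192, 1/10 · 0.25 = 0.025; these sum to 0.44648.
By Bayes' rule, P(jar B | data) = (0.18148) / (0.44648) = 0.40647.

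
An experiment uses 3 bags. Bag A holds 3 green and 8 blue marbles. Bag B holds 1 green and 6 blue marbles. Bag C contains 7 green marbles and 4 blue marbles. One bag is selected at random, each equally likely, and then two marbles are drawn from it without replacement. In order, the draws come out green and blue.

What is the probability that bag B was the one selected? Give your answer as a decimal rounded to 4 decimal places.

0.2321

Under each hypothesis, the probability of the observed sequence is: P(data | bag A) = (3/11)(8/10) = 12/55; P(data | bag B) = (1/7)(6/6) = 1/7; P(data | bag C) = (7/11)(4/10) = 14/55.
Multiplying each by its prior: 1/3 · 12/55 = 4/55, 1/3 · 1/7 = 1/21, 1/3 · 14/55 = 14/165; with total 79/385.
By Bayes' rule, P(bag B | data) = (1/21) / (79/385) = 55/237.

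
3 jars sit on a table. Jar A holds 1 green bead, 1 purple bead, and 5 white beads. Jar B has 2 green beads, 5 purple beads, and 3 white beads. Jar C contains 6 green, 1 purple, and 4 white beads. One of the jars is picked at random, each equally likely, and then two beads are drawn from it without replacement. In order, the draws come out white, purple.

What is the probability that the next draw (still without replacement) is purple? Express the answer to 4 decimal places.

Compute the likelihood of the observed sequence for each case: P(data | jar A) = (5/7)(1/6) = 0.11905; P(data | jar B) = (3/10)(5/9) = 0.16667; P(data | jar C) = (4/11)(1/10) = 0.036364.
The prior-weighted likelihoods are 1/3 · 0.11905 = 0.039683, 1/3 · 0.16667 = 0.055556, 1/3 · 0.036364 = 0.012121; these sum to 0.10736.
The posterior is then P(jar A | data) = 0.36962, P(jar B | data) = 0.51747, P(jar C | data) = 0.1129.
So P(purple next | data) = Σ P(purple next | H) P(H | data) = (0)(0.36962) + (1/2)(0.51747) + (0)(0.1129) = 0.25874.

0.2587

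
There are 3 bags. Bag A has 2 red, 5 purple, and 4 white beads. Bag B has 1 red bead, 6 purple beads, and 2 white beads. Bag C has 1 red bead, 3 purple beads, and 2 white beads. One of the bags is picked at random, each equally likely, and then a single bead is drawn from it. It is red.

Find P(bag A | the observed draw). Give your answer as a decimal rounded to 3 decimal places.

0.396

The likelihood of this draw under each hypothesis: P(data | bag A) = (2/11) = 2/11; P(data | bag B) = (1/9) = 1/9; P(data | bag C) = (1/6) = 1/6.
Weighting by the prior gives 1/3 · 2/11 = 2/33, 1/3 · 1/9 = 1/27, 1/3 · 1/6 = 1/18; these sum to 91/594.
Hence P(bag A | data) = (2/33) / (91/594) = 36/91.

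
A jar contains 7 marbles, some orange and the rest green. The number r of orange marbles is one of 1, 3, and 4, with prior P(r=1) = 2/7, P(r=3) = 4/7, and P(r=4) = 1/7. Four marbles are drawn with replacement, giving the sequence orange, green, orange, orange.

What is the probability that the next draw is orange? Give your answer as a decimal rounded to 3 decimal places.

For each hypothesis, P(data | H) works out to: P(data | r = 1) = (1/7)(6/7)(1/7)(1/7) = 0.002499; P(data | r = 3) = (3/7)(4/7)(3/7)(3/7) = 0.044981; P(data | r = 4) = (4/7)(3/7)(4/7)(4/7) = 0.079967.
Weighting by the prior gives 2/7 · 0.002499 = 0.00071399, 4/7 · 0.044981 = 0.025704, 1/7 · 0.079967 = 0.011424; summing to 0.037841.
Dividing through by the total gives posterior P(r = 1 | data) = 0.018868, P(r = 3 | data) = 0.67925, P(r = 4 | data) = 0.30189.
So P(orange next | data) = Σ P(orange next | H) P(H | data) = (1/7)(0.018868) + (3/7)(0.67925) + (4/7)(0.30189) = 0.46631.

0.466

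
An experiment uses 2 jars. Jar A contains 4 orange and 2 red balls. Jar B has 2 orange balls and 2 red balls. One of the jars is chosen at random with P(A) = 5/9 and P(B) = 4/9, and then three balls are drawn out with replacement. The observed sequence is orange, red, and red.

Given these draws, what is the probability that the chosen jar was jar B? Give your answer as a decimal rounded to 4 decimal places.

For each hypothesis, P(data | H) works out to: P(data | jar A) = (4/6)(2/6)(2/6) = 2/27; P(data | jar B) = (2/4)(2/4)(2/4) = 1/8.
Multiplying each by its prior: 5/9 · 2/27 = 10/243, 4/9 · 1/8 = 1/18; summing to 47/486.
So P(jar B | data) = (1/18) / (47/486) = 27/47.

0.5745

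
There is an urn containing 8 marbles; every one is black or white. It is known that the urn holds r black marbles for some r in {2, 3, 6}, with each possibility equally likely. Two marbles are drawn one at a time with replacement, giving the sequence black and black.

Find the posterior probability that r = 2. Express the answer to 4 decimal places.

Compute the likelihood of the observed sequence for each case: P(data | r = 2) = (2/8)(2/8) = 1/16; P(data | r = 3) = (3/8)(3/8) = 9/64; P(data | r = 6) = (6/8)(6/8) = 9/16.
Weighting by the prior gives 1/3 · 1/16 = 1/48, 1/3 · 9/64 = 3/64, 1/3 · 9/16 = 3/16; these sum to 49/192.
By Bayes' rule, P(r = 2 | data) = (1/48) / (49/192) = 4/49.

0.0816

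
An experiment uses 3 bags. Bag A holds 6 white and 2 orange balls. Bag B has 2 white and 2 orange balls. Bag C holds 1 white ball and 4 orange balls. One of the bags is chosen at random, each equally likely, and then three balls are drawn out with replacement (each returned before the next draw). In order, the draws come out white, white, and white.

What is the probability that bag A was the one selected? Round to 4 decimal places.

Compute the likelihood of the observed sequence for each case: P(data | bag A) = (6/8)(6/8)(6/8) = 0.42188; P(data | bag B) = (2/4)(2/4)(2/4) = 0.125; P(data | bag C) = (1/5)(1/5)(1/5) = 0.008.
Weighting by the prior gives 1/3 · 0.42188 = 0.14062, 1/3 · 0.125 = 0.041667, 1/3 · 0.008 = 0.0026667; these sum to 0.18496.
So P(bag A | data) = (0.14062) / (0.18496) = 0.76031.

0.7603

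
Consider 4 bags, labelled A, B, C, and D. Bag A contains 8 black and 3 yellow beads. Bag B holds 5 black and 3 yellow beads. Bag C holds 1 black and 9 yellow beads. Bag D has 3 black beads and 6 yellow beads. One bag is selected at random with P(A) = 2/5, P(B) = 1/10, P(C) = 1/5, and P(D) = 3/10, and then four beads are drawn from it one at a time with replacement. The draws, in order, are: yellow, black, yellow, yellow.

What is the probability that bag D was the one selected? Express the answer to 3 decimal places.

Under each hypothesis, the probability of the observed sequence is: P(data | bag A) = (3/11)(8/11)(3/11)(3/11) = 0.014753; P(data | bag B) = (3/8)(5/8)(3/8)(3/8) = 0.032959; P(data | bag C) = (9/10)(1/10)(9/10)(9/10) = 0.0729; P(data | bag D) = (6/9)(3/9)(6/9)(6/9) = 0.098765.
The prior-weighted likelihoods are 2/5 · 0.014753 = 0.0059012, 1/10 · 0.032959 = 0.0032959, 1/5 · 0.0729 = 0.01458, 3/10 · 0.098765 = 0.02963; summing to 0.053407.
So P(bag D | data) = (0.02963) / (0.053407) = 0.55479.

0.555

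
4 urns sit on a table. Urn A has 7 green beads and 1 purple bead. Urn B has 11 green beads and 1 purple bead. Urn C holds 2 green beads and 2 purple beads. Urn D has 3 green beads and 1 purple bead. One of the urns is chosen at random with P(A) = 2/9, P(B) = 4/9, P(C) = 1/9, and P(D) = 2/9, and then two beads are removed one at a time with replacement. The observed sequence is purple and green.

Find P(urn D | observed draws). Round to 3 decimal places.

Compute the likelihood of the observed sequence for each case: P(data | urn A) = (1/8)(7/8) = 0.10938; P(data | urn B) = (1/12)(11/12) = 0.076389; P(data | urn C) = (2/4)(2/4) = 0.25; P(data | urn D) = (1/4)(3/4) = 0.1875.
Weighting by the prior gives 2/9 · 0.10938 = 0.024306, 4/9 · 0.076389 = 0.033951, 1/9 · 0.25 = 0.027778, 2/9 · 0.1875 = 0.041667; summing to 0.1277.
Therefore the posterior P(urn D | data) = (0.041667) / (0.1277) = 0.32628.

0.326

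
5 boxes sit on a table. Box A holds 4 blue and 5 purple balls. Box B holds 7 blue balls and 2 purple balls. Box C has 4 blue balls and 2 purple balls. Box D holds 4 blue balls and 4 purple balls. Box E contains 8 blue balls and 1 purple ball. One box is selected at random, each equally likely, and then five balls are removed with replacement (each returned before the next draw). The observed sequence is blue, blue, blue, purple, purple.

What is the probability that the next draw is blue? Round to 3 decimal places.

0.612

Compute the likelihood of the observed sequence for each case: P(data | box A) = (4/9)(4/9)(4/9)(5/9)(5/9) = 0.027096; P(data | box B) = (7/9)(7/9)(7/9)(2/9)(2/9) = 0.023235; P(data | box C) = (4/6)(4/6)(4/6)(2/6)(2/6) = 0.032922; P(data | box D) = (4/8)(4/8)(4/8)(4/8)(4/8) = 0.03125; P(data | box E) = (8/9)(8/9)(8/9)(1/9)(1/9) = 0.0086708.
Multiplying each by its prior: 1/5 · 0.027096 = 0.0054192, 1/5 · 0.023235 = 0.004647, 1/5 · 0.032922 = 0.0065844, 1/5 · 0.03125 = 0.00625, 1/5 · 0.0086708 = 0.0017342; summing to 0.024635.
The posterior is then P(box A | data) = 0.21998, P(box B | data) = 0.18864, P(box C | data) = 0.26728, P(box D | data) = 0.25371, P(box E | data) = 0.070395.
The predictive probability is P(blue next | data) = (4/9)(0.21998) + (7/9)(0.18864) + (2/3)(0.26728) + (1/2)(0.25371) + (8/9)(0.070395) = 0.6121.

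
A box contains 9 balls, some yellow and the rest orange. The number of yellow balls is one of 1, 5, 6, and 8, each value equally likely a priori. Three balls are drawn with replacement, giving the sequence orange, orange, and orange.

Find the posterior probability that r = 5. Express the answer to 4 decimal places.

0.1060

Under each hypothesis, the probability of the observed sequence is: P(data | r = 1) = (8/9)(8/9)(8/9) = 0.70233; P(data | r = 5) = (4/9)(4/9)(4/9) = 0.087791; P(data | r = 6) = (3/9)(3/9)(3/9) = 0.037037; P(data | r = 8) = (1/9)(1/9)(1/9) = 0.0013717.
Weighting by the prior gives 1/4 · 0.70233 = 0.17558, 1/4 · 0.087791 = 0.021948, 1/4 · 0.037037 = 0.0092593, 1/4 · 0.0013717 = 0.00034294; summing to 0.20713.
Therefore the posterior P(r = 5 | data) = (0.021948) / (0.20713) = 0.10596.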